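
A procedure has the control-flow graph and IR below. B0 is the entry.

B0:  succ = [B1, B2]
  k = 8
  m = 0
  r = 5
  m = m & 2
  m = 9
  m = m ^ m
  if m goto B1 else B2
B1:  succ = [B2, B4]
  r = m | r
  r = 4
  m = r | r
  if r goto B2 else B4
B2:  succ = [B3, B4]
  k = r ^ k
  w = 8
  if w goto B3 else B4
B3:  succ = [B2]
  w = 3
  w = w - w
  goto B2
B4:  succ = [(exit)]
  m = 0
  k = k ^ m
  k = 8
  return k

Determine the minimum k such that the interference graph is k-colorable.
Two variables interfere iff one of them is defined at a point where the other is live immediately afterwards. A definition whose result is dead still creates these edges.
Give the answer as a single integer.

Answer: 3

Working:
Per-block:
  B0 def {k,m,r} use ∅
  B1 def {m,r} use {m,r}
  B2 def {k,w} use {k,r}
  B3 def {w} use ∅
  B4 def {k,m} use {k}

Liveness:
  B0: in=∅ out={k,m,r}
  B1: in={k,m,r} out={k,r}
  B2: in={k,r} out={k,r}
  B3: in={k,r} out={k,r}
  B4: in={k} out=∅

Interference:
  k↔{m,r,w}
  m↔{k,r}
  r↔{k,m,w}
  w↔{k,r}

Registers:
  clique {k,m,r} ⇒ need ≥ 3
  assign k→c0 m→c2 r→c1 w→c2 — no edge inside a register ⇒ χ ≤ 3
  χ = 3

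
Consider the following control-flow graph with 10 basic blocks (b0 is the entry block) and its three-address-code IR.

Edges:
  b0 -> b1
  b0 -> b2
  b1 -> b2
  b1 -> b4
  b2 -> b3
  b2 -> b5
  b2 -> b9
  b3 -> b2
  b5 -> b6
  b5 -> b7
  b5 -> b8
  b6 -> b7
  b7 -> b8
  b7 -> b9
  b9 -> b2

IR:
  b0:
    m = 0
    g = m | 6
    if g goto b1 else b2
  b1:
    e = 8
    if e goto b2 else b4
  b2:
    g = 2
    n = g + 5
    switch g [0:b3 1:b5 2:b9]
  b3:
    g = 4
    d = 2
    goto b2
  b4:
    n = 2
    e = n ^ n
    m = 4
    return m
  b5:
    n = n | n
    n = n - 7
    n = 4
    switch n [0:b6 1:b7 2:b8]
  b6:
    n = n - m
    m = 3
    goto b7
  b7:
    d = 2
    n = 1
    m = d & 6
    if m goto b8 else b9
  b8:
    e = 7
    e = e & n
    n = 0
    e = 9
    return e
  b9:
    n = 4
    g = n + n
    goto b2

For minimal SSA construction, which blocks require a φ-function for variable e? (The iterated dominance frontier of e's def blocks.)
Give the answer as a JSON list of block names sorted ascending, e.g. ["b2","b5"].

idom tree: b1←b0 b2←b0 b3←b2 b4←b1 b5←b2 b6←b5 b7←b5 b8←b5 b9←b2
Dom∩ at merges:
  b2: preds {b0,b1,b3,b9}: {b0} ∩ {b0,b1} ∩ {b0,b2,b3} ∩ {b0,b2,b9} = {b0}; idom=b0
  b7: preds {b5,b6}: {b0,b2,b5} ∩ {b0,b2,b5,b6} = {b0,b2,b5}; idom=b5
  b8: preds {b5,b7}: {b0,b2,b5} ∩ {b0,b2,b5,b7} = {b0,b2,b5}; idom=b5
  b9: preds {b2,b7}: {b0,b2} ∩ {b0,b2,b5,b7} = {b0,b2}; idom=b2

DF derivation:
  b2←b0: walk · to b0
  b2←b1: walk b1 to b0
  b2←b3: walk b3→b2 to b0
  b2←b9: walk b9→b2 to b0
  b7←b5: walk · to b5
  b7←b6: walk b6 to b5
  b8←b5: walk · to b5
  b8←b7: walk b7 to b5
  b9←b2: walk · to b2
  b9←b7: walk b7→b5 to b2
  b0: DF=∅
  b1: DF={b2}
  b2: DF={b2}
  b3: DF={b2}
  b4: DF=∅
  b5: DF={b9}
  b6: DF={b7}
  b7: DF={b8,b9}
  b8: DF=∅
  b9: DF={b2}

φ for e: defs {b1,b4,b8}
  DF⁺ = {b2}

Answer: ["b2"]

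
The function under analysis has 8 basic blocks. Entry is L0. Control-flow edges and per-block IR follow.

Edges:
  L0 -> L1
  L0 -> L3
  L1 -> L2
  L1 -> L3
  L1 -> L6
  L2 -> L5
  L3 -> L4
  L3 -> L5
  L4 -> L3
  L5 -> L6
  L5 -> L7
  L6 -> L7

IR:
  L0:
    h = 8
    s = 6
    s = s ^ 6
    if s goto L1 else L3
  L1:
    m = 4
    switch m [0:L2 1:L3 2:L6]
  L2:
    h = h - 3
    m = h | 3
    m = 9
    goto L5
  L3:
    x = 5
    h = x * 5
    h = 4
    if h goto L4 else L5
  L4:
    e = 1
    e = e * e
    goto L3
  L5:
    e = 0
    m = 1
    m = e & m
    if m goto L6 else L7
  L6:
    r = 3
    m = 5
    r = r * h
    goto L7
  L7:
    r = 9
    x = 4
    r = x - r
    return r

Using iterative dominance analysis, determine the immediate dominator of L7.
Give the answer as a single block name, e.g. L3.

Answer: L0

Derivation:
idom tree: L1←L0 L2←L1 L3←L0 L4←L3 L5←L0 L6←L0 L7←L0
Dom at joins:
  L3: preds {L0,L1,L4}: {L0} ∩ {L0,L1} ∩ {L0,L3,L4} = {L0}; idom=L0
  L5: preds {L2,L3}: {L0,L1,L2} ∩ {L0,L3} = {L0}; idom=L0
  L6: preds {L1,L5}: {L0,L1} ∩ {L0,L5} = {L0}; idom=L0
  L7: preds {L5,L6}: {L0,L5} ∩ {L0,L6} = {L0}; idom=L0

idom(L7) = L0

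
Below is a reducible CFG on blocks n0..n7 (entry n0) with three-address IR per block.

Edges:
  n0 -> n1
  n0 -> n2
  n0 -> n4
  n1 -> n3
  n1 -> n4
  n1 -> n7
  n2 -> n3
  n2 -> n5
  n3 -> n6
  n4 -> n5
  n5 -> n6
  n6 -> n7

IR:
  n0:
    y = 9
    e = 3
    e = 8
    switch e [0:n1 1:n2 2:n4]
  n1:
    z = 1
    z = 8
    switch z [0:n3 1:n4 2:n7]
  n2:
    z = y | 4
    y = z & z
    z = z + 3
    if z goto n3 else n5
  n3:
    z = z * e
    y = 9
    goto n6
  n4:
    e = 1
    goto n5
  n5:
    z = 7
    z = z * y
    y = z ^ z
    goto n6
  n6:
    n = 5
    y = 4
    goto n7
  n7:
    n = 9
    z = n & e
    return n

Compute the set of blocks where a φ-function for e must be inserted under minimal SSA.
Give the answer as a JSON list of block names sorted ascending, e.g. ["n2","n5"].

Answer: ["n5", "n6", "n7"]

Working:
idom tree: n1←n0 n2←n0 n3←n0 n4←n0 n5←n0 n6←n0 n7←n0
Dom∩ at merges:
  n3: preds {n1,n2}: {n0,n1} ∩ {n0,n2} = {n0}; idom=n0
  n4: preds {n0,n1}: {n0} ∩ {n0,n1} = {n0}; idom=n0
  n5: preds {n2,n4}: {n0,n2} ∩ {n0,n4} = {n0}; idom=n0
  n6: preds {n3,n5}: {n0,n3} ∩ {n0,n5} = {n0}; idom=n0
  n7: preds {n1,n6}: {n0,n1} ∩ {n0,n6} = {n0}; idom=n0

DF walk-up:
  join n3 pred n1: n1 stop@n0
  join n3 pred n2: n2 stop@n0
  join n4 pred n0: · stop@n0
  join n4 pred n1: n1 stop@n0
  join n5 pred n2: n2 stop@n0
  join n5 pred n4: n4 stop@n0
  join n6 pred n3: n3 stop@n0
  join n6 pred n5: n5 stop@n0
  join n7 pred n1: n1 stop@n0
  join n7 pred n6: n6 stop@n0
  n0 → ∅
  n1 → {n3,n4,n7}
  n2 → {n3,n5}
  n3 → {n6}
  n4 → {n5}
  n5 → {n6}
  n6 → {n7}
  n7 → ∅

φ for e: defs {n0,n4}
  DF⁺ = {n5,n6,n7}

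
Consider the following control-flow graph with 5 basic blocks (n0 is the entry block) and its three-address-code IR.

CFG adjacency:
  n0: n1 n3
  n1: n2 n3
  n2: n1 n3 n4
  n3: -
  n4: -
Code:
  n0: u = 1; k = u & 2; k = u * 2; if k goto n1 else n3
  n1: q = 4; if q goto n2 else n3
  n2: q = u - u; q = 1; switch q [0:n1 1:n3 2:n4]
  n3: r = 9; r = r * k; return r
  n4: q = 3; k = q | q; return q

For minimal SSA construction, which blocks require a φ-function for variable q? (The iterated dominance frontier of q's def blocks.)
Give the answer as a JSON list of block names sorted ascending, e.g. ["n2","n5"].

Answer: ["n1", "n3"]

Working:
idom tree: n1←n0 n2←n1 n3←n0 n4←n2
Dom at joins:
  n1: preds {n0,n2}: {n0} ∩ {n0,n1,n2} = {n0}; idom=n0
  n3: preds {n0,n1,n2}: {n0} ∩ {n0,n1} ∩ {n0,n1,n2} = {n0}; idom=n0

DF derivation:
  n1←n0: walk · to n0
  n1←n2: walk n2→n1 to n0
  n3←n0: walk · to n0
  n3←n1: walk n1 to n0
  n3←n2: walk n2→n1 to n0
  n0 → ∅
  n1 → {n1,n3}
  n2 → {n1,n3}
  n3 → ∅
  n4 → ∅

φ for q: defs {n1,n2,n4}
  DF⁺ = {n1,n3}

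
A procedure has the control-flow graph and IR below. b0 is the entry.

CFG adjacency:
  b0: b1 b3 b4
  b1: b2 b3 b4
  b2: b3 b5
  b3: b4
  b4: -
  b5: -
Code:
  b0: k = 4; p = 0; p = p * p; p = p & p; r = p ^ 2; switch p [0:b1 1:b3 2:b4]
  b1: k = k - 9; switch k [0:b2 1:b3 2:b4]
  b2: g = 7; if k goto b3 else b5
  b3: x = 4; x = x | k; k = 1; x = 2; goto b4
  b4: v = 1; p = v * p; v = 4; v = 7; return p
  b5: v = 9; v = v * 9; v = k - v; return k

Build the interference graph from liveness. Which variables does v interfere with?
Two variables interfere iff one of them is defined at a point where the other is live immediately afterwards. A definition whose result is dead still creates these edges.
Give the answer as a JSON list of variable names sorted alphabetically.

Answer: ["k", "p"]

Working:
def/use:
  b0 def {k,p,r} use ∅
  b1 def {k} use {k}
  b2 def {g} use {k}
  b3 def {k,x} use {k}
  b4 def {p,v} use {p}
  b5 def {v} use {k}

Live sets:
  b0 li=∅ lo={k,p}
  b1 li={k,p} lo={k,p}
  b2 li={k,p} lo={k,p}
  b3 li={k,p} lo={p}
  b4 li={p} lo=∅
  b5 li={k} lo=∅

Conflict graph:
  g↔{k,p}
  k↔{g,p,r,v,x}
  p↔{g,k,r,v,x}
  r↔{k,p}
  v↔{k,p}
  x↔{k,p}

N(v) = ["k", "p"]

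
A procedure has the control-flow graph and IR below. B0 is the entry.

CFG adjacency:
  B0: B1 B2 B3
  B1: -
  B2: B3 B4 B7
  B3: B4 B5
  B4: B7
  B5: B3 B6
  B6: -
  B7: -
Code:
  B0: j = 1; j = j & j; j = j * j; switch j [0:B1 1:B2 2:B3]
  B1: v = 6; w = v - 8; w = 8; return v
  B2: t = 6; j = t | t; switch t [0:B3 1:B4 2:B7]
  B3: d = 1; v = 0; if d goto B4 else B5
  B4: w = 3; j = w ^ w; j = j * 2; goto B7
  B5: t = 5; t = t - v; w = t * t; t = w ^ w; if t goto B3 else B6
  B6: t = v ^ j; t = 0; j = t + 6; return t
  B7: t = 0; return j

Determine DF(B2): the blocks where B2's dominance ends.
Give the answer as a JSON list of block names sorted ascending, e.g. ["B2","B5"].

idom tree: B1←B0 B2←B0 B3←B0 B4←B0 B5←B3 B6←B5 B7←B0
Dom at joins:
  B3: preds {B0,B2,B5}: {B0} ∩ {B0,B2} ∩ {B0,B3,B5} = {B0}; idom=B0
  B4: preds {B2,B3}: {B0,B2} ∩ {B0,B3} = {B0}; idom=B0
  B7: preds {B2,B4}: {B0,B2} ∩ {B0,B4} = {B0}; idom=B0

Frontier:
  join B3 pred B0: · stop@B0
  join B3 pred B2: B2 stop@B0
  join B3 pred B5: B5→B3 stop@B0
  join B4 pred B2: B2 stop@B0
  join B4 pred B3: B3 stop@B0
  join B7 pred B2: B2 stop@B0
  join B7 pred B4: B4 stop@B0
  B0: DF=∅
  B1: DF=∅
  B2: DF={B3,B4,B7}
  B3: DF={B3,B4}
  B4: DF={B7}
  B5: DF={B3}
  B6: DF=∅
  B7: DF=∅

DF(B2) = ["B3", "B4", "B7"]

Answer: ["B3", "B4", "B7"]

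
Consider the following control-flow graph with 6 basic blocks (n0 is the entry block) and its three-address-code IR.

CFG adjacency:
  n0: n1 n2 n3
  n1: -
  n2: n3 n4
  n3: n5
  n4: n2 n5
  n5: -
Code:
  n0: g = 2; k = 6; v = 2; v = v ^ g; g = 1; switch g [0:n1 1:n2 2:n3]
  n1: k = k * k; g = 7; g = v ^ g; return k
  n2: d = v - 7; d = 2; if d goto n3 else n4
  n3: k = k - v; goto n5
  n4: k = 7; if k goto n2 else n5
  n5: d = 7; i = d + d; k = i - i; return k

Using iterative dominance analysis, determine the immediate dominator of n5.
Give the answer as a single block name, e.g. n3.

Answer: n0

Derivation:
idom tree: n1←n0 n2←n0 n3←n0 n4←n2 n5←n0
Join-block Dom:
  n2: preds {n0,n4}: {n0} ∩ {n0,n2,n4} = {n0}; idom=n0
  n3: preds {n0,n2}: {n0} ∩ {n0,n2} = {n0}; idom=n0
  n5: preds {n3,n4}: {n0,n3} ∩ {n0,n2,n4} = {n0}; idom=n0

idom(n5) = n0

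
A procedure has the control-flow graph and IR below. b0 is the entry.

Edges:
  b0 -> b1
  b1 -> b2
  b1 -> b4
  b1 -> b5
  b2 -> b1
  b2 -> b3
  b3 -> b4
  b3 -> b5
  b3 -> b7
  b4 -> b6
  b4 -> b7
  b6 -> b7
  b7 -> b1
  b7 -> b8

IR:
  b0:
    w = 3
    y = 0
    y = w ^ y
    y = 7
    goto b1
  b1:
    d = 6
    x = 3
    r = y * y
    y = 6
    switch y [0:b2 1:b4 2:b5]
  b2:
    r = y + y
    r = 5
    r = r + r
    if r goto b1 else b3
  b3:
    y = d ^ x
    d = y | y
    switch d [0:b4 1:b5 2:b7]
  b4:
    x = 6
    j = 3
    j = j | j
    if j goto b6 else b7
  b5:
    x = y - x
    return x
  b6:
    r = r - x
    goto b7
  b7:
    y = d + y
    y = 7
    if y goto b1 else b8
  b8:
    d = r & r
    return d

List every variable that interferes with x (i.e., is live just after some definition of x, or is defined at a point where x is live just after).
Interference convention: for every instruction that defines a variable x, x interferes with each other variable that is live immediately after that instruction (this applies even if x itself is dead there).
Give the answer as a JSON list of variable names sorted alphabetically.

Per-block:
  b0: {w,y} / ∅
  b1: {d,r,x,y} / {y}
  b2: {r} / {y}
  b3: {d,y} / {d,x}
  b4: {j,x} / ∅
  b5: {x} / {x,y}
  b6: {r} / {r,x}
  b7: {y} / {d,y}
  b8: {d} / {r}

Liveness:
  b0: in=∅ out={y}
  b1: in={y} out={d,r,x,y}
  b2: in={d,x,y} out={d,r,x,y}
  b3: in={d,r,x} out={d,r,x,y}
  b4: in={d,r,y} out={d,r,x,y}
  b5: in={x,y} out=∅
  b6: in={d,r,x,y} out={d,r,y}
  b7: in={d,r,y} out={r,y}
  b8: in={r} out=∅

Interference:
  d — {j,r,x,y}
  j — {d,r,x,y}
  r — {d,j,x,y}
  w — {y}
  x — {d,j,r,y}
  y — {d,j,r,w,x}

N(x) = ["d", "j", "r", "y"]

Answer: ["d", "j", "r", "y"]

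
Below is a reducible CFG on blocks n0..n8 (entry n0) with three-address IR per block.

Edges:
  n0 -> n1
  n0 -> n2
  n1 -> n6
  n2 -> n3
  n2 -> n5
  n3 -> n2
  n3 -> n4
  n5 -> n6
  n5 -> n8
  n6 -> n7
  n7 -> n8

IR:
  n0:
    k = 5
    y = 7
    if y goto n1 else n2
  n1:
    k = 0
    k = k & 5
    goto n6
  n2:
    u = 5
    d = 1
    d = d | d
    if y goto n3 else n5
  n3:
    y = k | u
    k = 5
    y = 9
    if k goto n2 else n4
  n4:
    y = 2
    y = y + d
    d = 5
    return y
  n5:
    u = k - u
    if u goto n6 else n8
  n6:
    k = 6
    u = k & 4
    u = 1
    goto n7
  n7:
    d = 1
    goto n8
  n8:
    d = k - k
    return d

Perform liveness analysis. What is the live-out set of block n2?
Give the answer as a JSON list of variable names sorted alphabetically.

def/use:
  n0: {k,y} / ∅
  n1: {k} / ∅
  n2: {d,u} / {y}
  n3: {k,y} / {k,u}
  n4: {d,y} / {d}
  n5: {u} / {k,u}
  n6: {k,u} / ∅
  n7: {d} / ∅
  n8: {d} / {k}

Liveness:
  live n0: ∅→{k,y}
  live n1: ∅→∅
  live n2: {k,y}→{d,k,u}
  live n3: {d,k,u}→{d,k,y}
  live n4: {d}→∅
  live n5: {k,u}→{k}
  live n6: ∅→{k}
  live n7: {k}→{k}
  live n8: {k}→∅

live-out(n2) = ["d", "k", "u"]

Answer: ["d", "k", "u"]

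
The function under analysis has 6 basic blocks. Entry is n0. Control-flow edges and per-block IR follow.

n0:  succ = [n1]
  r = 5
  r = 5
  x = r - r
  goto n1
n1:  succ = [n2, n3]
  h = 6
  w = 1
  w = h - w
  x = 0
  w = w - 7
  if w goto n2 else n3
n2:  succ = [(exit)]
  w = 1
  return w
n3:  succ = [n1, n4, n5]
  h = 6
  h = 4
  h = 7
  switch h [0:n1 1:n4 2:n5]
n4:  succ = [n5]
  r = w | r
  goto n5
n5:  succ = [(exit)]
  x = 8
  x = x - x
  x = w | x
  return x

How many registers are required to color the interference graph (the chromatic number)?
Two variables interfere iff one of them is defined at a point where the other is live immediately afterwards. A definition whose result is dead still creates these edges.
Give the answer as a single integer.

def/use:
  n0 def {r,x} use ∅
  n1 def {h,w,x} use ∅
  n2 def {w} use ∅
  n3 def {h} use ∅
  n4 def {r} use {r,w}
  n5 def {x} use {w}

Liveness:
  n0 li=∅ lo={r}
  n1 li={r} lo={r,w}
  n2 li=∅ lo=∅
  n3 li={r,w} lo={r,w}
  n4 li={r,w} lo={w}
  n5 li={w} lo=∅

Conflict graph:
  h — {r,w}
  r — {h,w,x}
  w — {h,r,x}
  x — {r,w}

Chromatic number:
  lower bound: {h,r,w} mutually conflict ⇒ χ ≥ 3
  3-colouring: r0={r}  r1={w}  r2={h,x}
  χ = 3

Answer: 3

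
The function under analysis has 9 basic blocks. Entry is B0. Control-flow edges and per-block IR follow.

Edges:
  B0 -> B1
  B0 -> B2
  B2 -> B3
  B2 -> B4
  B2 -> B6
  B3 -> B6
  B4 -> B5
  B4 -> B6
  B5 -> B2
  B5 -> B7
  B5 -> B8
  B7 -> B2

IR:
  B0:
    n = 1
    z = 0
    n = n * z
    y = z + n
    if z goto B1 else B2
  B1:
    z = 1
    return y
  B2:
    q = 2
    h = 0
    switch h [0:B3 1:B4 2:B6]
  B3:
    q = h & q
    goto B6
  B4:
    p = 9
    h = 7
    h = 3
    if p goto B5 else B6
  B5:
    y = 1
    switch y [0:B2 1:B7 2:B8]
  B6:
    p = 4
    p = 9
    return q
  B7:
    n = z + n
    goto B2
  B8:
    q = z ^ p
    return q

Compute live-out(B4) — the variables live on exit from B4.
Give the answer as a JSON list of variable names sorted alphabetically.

def/use:
  B0: def={n,y,z} ue=∅
  B1: def={z} ue={y}
  B2: def={h,q} ue=∅
  B3: def={q} ue={h,q}
  B4: def={h,p} ue=∅
  B5: def={y} ue=∅
  B6: def={p} ue={q}
  B7: def={n} ue={n,z}
  B8: def={q} ue={p,z}

Live sets:
  B0: in=∅ out={n,y,z}
  B1: in={y} out=∅
  B2: in={n,z} out={h,n,q,z}
  B3: in={h,q} out={q}
  B4: in={n,q,z} out={n,p,q,z}
  B5: in={n,p,z} out={n,p,z}
  B6: in={q} out=∅
  B7: in={n,z} out={n,z}
  B8: in={p,z} out=∅

live-out(B4) = ["n", "p", "q", "z"]

Answer: ["n", "p", "q", "z"]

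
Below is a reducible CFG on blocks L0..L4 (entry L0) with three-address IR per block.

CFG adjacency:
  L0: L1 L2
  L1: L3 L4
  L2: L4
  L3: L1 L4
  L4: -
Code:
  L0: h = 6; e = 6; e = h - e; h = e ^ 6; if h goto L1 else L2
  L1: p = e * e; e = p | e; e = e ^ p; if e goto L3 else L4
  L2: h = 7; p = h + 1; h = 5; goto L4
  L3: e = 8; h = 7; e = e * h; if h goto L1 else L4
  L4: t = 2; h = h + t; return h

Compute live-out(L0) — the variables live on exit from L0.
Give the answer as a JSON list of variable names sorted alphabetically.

Block summaries:
  L0: {e,h} / ∅
  L1: {e,p} / {e}
  L2: {h,p} / ∅
  L3: {e,h} / ∅
  L4: {h,t} / {h}

Liveness:
  L0: in=∅ out={e,h}
  L1: in={e,h} out={h}
  L2: in=∅ out={h}
  L3: in=∅ out={e,h}
  L4: in={h} out=∅

live-out(L0) = ["e", "h"]

Answer: ["e", "h"]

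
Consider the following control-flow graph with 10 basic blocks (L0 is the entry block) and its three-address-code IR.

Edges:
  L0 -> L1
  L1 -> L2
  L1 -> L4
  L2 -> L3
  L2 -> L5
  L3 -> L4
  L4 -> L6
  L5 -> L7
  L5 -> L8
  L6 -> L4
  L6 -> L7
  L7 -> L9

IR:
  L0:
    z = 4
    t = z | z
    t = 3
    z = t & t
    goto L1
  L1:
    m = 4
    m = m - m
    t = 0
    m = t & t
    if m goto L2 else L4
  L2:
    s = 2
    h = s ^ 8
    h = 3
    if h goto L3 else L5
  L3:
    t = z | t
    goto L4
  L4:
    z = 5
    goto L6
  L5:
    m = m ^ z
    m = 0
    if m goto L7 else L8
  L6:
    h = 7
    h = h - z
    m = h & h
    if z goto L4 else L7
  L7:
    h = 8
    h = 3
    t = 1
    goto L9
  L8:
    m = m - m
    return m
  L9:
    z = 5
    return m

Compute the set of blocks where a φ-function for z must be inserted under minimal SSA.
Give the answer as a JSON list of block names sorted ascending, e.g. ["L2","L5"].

Answer: ["L4", "L7"]

Working:
idom tree: L1←L0 L2←L1 L3←L2 L4←L1 L5←L2 L6←L4 L7←L1 L8←L5 L9←L7
Dom at joins:
  L4: preds {L1,L3,L6}: {L0,L1} ∩ {L0,L1,L2,L3} ∩ {L0,L1,L4,L6} = {L0,L1}; idom=L1
  L7: preds {L5,L6}: {L0,L1,L2,L5} ∩ {L0,L1,L4,L6} = {L0,L1}; idom=L1

DF derivation:
  L4←L1: walk · to L1
  L4←L3: walk L3→L2 to L1
  L4←L6: walk L6→L4 to L1
  L7←L5: walk L5→L2 to L1
  L7←L6: walk L6→L4 to L1
  L0 → ∅
  L1 → ∅
  L2 → {L4,L7}
  L3 → {L4}
  L4 → {L4,L7}
  L5 → {L7}
  L6 → {L4,L7}
  L7 → ∅
  L8 → ∅
  L9 → ∅

φ for z: defs {L0,L4,L9}
  DF⁺ = {L4,L7}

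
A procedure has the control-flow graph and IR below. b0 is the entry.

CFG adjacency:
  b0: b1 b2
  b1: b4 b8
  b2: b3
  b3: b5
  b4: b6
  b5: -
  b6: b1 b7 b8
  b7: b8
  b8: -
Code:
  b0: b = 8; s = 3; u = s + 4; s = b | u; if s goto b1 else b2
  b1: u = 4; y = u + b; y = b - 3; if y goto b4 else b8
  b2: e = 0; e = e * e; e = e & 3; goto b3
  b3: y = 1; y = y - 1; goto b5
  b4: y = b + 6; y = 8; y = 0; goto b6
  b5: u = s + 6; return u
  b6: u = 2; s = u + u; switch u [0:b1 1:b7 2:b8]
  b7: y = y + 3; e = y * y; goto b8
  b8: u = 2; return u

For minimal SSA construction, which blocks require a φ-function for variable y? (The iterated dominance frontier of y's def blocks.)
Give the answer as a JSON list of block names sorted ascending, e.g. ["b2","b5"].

Answer: ["b1", "b8"]

Working:
idom tree: b1←b0 b2←b0 b3←b2 b4←b1 b5←b3 b6←b4 b7←b6 b8←b1
Join-block Dom:
  b1: preds {b0,b6}: {b0} ∩ {b0,b1,b4,b6} = {b0}; idom=b0
  b8: preds {b1,b6,b7}: {b0,b1} ∩ {b0,b1,b4,b6} ∩ {b0,b1,b4,b6,b7} = {b0,b1}; idom=b1

DF walk-up:
  b1←b0: walk · to b0
  b1←b6: walk b6→b4→b1 to b0
  b8←b1: walk · to b1
  b8←b6: walk b6→b4 to b1
  b8←b7: walk b7→b6→b4 to b1
  DF(b0)=∅
  DF(b1)={b1}
  DF(b2)=∅
  DF(b3)=∅
  DF(b4)={b1,b8}
  DF(b5)=∅
  DF(b6)={b1,b8}
  DF(b7)={b8}
  DF(b8)=∅

φ for y: defs {b1,b3,b4,b7}
  DF⁺ = {b1,b8}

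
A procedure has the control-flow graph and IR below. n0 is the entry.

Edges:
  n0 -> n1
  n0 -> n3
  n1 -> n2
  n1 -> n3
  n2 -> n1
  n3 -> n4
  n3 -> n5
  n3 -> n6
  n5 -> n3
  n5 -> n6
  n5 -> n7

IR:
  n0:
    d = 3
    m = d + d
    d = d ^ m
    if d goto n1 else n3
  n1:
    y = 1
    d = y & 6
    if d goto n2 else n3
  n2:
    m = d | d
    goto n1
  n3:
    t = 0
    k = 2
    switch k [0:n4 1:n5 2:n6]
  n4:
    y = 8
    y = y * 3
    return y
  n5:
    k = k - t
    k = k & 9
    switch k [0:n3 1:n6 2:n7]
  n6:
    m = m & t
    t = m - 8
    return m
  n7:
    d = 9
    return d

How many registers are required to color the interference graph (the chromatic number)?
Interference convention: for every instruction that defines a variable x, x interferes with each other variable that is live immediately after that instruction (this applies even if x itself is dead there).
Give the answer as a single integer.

def/use:
  n0: {d,m} / ∅
  n1: {d,y} / ∅
  n2: {m} / {d}
  n3: {k,t} / ∅
  n4: {y} / ∅
  n5: {k} / {k,t}
  n6: {m,t} / {m,t}
  n7: {d} / ∅

Backward fixpoint:
  n0: in=∅ out={m}
  n1: in={m} out={d,m}
  n2: in={d} out={m}
  n3: in={m} out={k,m,t}
  n4: in=∅ out=∅
  n5: in={k,m,t} out={m,t}
  n6: in={m,t} out=∅
  n7: in=∅ out=∅

Interfere edges:
  d — {m}
  k — {m,t}
  m — {d,k,t,y}
  t — {k,m}
  y — {m}

Colouring:
  lower bound: {k,m,t} mutually conflict ⇒ χ ≥ 3
  3-colouring: R0={m}  R1={d,k,y}  R2={t}
  χ = 3

Answer: 3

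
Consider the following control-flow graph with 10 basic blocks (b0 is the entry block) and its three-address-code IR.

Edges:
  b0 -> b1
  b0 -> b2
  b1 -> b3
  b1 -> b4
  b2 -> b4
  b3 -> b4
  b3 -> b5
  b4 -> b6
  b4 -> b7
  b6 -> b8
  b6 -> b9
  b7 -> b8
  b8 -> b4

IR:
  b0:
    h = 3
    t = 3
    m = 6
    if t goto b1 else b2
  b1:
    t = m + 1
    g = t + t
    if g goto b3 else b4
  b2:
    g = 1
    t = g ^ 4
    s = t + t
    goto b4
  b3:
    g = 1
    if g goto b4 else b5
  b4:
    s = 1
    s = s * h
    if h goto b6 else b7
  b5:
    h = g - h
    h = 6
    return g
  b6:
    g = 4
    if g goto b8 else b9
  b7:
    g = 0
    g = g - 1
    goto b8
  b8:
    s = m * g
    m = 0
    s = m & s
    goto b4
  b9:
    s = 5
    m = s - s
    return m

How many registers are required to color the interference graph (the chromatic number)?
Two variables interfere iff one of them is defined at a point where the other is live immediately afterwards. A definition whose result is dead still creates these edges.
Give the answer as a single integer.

Per-block:
  b0: def={h,m,t} ue=∅
  b1: def={g,t} ue={m}
  b2: def={g,s,t} ue=∅
  b3: def={g} ue=∅
  b4: def={s} ue={h}
  b5: def={h} ue={g,h}
  b6: def={g} ue=∅
  b7: def={g} ue=∅
  b8: def={m,s} ue={g,m}
  b9: def={m,s} ue=∅

Live sets:
  b0: in=∅ out={h,m}
  b1: in={h,m} out={h,m}
  b2: in={h,m} out={h,m}
  b3: in={h,m} out={g,h,m}
  b4: in={h,m} out={h,m}
  b5: in={g,h} out=∅
  b6: in={h,m} out={g,h,m}
  b7: in={h,m} out={g,h,m}
  b8: in={g,h,m} out={h,m}
  b9: in=∅ out=∅

Interfere edges:
  g↔{h,m}
  h↔{g,m,s,t}
  m↔{g,h,s,t}
  s↔{h,m}
  t↔{h,m}

Chromatic number:
  lower bound: {g,h,m} mutually conflict ⇒ χ ≥ 3
  3-colouring: r0={h}  r1={m}  r2={g,s,t}
  χ = 3

Answer: 3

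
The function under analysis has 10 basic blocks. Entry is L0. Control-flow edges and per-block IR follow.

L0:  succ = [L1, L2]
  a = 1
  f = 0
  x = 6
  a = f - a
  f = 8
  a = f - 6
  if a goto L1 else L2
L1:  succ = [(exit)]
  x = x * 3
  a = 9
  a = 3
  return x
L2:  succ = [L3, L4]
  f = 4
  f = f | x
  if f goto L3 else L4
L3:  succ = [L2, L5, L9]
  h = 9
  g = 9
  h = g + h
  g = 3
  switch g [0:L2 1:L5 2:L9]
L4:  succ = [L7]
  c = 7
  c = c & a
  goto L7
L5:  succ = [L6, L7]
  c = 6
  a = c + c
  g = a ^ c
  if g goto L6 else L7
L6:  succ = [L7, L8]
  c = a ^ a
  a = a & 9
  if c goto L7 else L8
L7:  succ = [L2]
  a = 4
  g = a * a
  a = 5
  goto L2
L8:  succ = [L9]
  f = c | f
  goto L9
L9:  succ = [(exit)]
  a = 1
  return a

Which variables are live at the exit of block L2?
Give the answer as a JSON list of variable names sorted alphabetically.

Answer: ["a", "f", "x"]

Derivation:
def/use:
  L0: {a,f,x} / ∅
  L1: {a,x} / {x}
  L2: {f} / {x}
  L3: {g,h} / ∅
  L4: {c} / {a}
  L5: {a,c,g} / ∅
  L6: {a,c} / {a}
  L7: {a,g} / ∅
  L8: {f} / {c,f}
  L9: {a} / ∅

Liveness:
  live L0: ∅→{a,x}
  live L1: {x}→∅
  live L2: {a,x}→{a,f,x}
  live L3: {a,f,x}→{a,f,x}
  live L4: {a,x}→{x}
  live L5: {f,x}→{a,f,x}
  live L6: {a,f,x}→{c,f,x}
  live L7: {x}→{a,x}
  live L8: {c,f}→∅
  live L9: ∅→∅

live-out(L2) = ["a", "f", "x"]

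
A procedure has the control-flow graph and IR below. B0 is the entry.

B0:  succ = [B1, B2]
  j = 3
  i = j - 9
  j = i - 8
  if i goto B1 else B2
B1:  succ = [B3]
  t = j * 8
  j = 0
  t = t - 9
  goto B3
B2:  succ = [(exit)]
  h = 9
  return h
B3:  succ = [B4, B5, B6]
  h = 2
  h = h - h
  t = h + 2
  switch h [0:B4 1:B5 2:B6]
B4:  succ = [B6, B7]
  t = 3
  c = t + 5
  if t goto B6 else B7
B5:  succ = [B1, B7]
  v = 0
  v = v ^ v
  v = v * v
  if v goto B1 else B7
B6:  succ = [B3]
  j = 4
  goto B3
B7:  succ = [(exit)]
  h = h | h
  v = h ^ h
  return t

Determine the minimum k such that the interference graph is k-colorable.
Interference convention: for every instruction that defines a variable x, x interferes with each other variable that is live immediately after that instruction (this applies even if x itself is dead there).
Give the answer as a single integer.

Block summaries:
  B0 def {i,j} use ∅
  B1 def {j,t} use {j}
  B2 def {h} use ∅
  B3 def {h,t} use ∅
  B4 def {c,t} use ∅
  B5 def {v} use ∅
  B6 def {j} use ∅
  B7 def {h,v} use {h,t}

Backward fixpoint:
  live B0: ∅→{j}
  live B1: {j}→{j}
  live B2: ∅→∅
  live B3: {j}→{h,j,t}
  live B4: {h}→{h,t}
  live B5: {h,j,t}→{h,j,t}
  live B6: ∅→{j}
  live B7: {h,t}→∅

Conflict graph:
  c — {h,t}
  h — {c,j,t,v}
  i — {j}
  j — {h,i,t,v}
  t — {c,h,j,v}
  v — {h,j,t}

Registers:
  {h,j,t,v} pairwise interfere (4-clique) ⇒ χ ≥ 4
  4-colouring: r0={h,i}  r1={c,j}  r2={t}  r3={v}
  χ = 4

Answer: 4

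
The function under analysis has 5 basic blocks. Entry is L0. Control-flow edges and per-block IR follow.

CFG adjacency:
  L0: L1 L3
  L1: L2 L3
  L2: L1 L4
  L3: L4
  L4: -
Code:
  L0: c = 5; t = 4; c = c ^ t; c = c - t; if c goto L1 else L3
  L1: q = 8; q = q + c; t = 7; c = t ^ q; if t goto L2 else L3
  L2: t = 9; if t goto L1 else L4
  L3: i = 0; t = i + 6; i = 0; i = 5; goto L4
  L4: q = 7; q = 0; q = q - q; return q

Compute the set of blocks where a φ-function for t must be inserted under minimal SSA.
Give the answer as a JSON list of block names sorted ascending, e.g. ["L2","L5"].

Answer: ["L1", "L3", "L4"]

Derivation:
idom tree: L1←L0 L2←L1 L3←L0 L4←L0
Dom at joins:
  L1: preds {L0,L2}: {L0} ∩ {L0,L1,L2} = {L0}; idom=L0
  L3: preds {L0,L1}: {L0} ∩ {L0,L1} = {L0}; idom=L0
  L4: preds {L2,L3}: {L0,L1,L2} ∩ {L0,L3} = {L0}; idom=L0

DF derivation:
  L1←L0: walk · to L0
  L1←L2: walk L2→L1 to L0
  L3←L0: walk · to L0
  L3←L1: walk L1 to L0
  L4←L2: walk L2→L1 to L0
  L4←L3: walk L3 to L0
  DF(L0)=∅
  DF(L1)={L1,L3,L4}
  DF(L2)={L1,L4}
  DF(L3)={L4}
  DF(L4)=∅

φ for t: defs {L0,L1,L2,L3}
  DF⁺ = {L1,L3,L4}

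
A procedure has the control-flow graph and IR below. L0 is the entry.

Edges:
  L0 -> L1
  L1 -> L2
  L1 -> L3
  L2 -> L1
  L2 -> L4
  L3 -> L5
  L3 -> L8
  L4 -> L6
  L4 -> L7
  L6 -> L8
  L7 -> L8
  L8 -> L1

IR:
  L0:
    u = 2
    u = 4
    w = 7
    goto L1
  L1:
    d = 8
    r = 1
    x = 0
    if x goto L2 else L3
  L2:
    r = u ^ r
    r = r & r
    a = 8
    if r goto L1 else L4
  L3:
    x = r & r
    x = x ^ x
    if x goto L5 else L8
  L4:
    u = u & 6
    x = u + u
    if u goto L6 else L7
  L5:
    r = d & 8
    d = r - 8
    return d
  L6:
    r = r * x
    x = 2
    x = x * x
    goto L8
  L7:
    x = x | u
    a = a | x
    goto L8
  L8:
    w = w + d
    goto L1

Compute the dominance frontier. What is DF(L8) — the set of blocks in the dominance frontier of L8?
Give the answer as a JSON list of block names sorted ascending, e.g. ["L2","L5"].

idom tree: L1←L0 L2←L1 L3←L1 L4←L2 L5←L3 L6←L4 L7←L4 L8←L1
Dom∩ at merges:
  L1: preds {L0,L2,L8}: {L0} ∩ {L0,L1,L2} ∩ {L0,L1,L8} = {L0}; idom=L0
  L8: preds {L3,L6,L7}: {L0,L1,L3} ∩ {L0,L1,L2,L4,L6} ∩ {L0,L1,L2,L4,L7} = {L0,L1}; idom=L1

DF walk-up:
  join L1 pred L0: · stop@L0
  join L1 pred L2: L2→L1 stop@L0
  join L1 pred L8: L8→L1 stop@L0
  join L8 pred L3: L3 stop@L1
  join L8 pred L6: L6→L4→L2 stop@L1
  join L8 pred L7: L7→L4→L2 stop@L1
  L0: DF=∅
  L1: DF={L1}
  L2: DF={L1,L8}
  L3: DF={L8}
  L4: DF={L8}
  L5: DF=∅
  L6: DF={L8}
  L7: DF={L8}
  L8: DF={L1}

DF(L8) = ["L1"]

Answer: ["L1"]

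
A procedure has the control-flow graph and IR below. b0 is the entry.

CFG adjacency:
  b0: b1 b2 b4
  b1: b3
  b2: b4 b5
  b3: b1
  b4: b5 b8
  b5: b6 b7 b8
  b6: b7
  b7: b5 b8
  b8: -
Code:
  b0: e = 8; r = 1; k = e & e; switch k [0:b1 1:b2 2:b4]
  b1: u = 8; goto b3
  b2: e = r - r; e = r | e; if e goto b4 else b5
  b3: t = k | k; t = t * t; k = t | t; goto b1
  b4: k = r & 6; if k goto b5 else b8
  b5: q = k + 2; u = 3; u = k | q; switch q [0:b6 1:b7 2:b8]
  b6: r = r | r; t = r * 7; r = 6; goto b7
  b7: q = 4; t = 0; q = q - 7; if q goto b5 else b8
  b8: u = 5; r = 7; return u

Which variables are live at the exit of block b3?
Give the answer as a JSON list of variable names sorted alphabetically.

Answer: ["k"]

Working:
Per-block:
  b0: {e,k,r} / ∅
  b1: {u} / ∅
  b2: {e} / {r}
  b3: {k,t} / {k}
  b4: {k} / {r}
  b5: {q,u} / {k}
  b6: {r,t} / {r}
  b7: {q,t} / ∅
  b8: {r,u} / ∅

Backward fixpoint:
  b0: in=∅ out={k,r}
  b1: in={k} out={k}
  b2: in={k,r} out={k,r}
  b3: in={k} out={k}
  b4: in={r} out={k,r}
  b5: in={k,r} out={k,r}
  b6: in={k,r} out={k,r}
  b7: in={k,r} out={k,r}
  b8: in=∅ out=∅

live-out(b3) = ["k"]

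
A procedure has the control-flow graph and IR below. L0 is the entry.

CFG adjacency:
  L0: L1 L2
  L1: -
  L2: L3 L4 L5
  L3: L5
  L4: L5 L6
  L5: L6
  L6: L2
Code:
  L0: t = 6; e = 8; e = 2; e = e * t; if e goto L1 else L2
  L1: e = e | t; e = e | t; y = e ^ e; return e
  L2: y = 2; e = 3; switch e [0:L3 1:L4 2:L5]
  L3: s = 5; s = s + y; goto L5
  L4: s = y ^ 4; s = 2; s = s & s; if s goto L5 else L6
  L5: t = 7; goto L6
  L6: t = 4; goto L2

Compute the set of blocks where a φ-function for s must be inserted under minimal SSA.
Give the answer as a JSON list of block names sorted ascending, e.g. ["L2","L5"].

idom tree: L1←L0 L2←L0 L3←L2 L4←L2 L5←L2 L6←L2
Dom∩ at merges:
  L2: preds {L0,L6}: {L0} ∩ {L0,L2,L6} = {L0}; idom=L0
  L5: preds {L2,L3,L4}: {L0,L2} ∩ {L0,L2,L3} ∩ {L0,L2,L4} = {L0,L2}; idom=L2
  L6: preds {L4,L5}: {L0,L2,L4} ∩ {L0,L2,L5} = {L0,L2}; idom=L2

DF derivation:
  join L2 pred L0: · stop@L0
  join L2 pred L6: L6→L2 stop@L0
  join L5 pred L2: · stop@L2
  join L5 pred L3: L3 stop@L2
  join L5 pred L4: L4 stop@L2
  join L6 pred L4: L4 stop@L2
  join L6 pred L5: L5 stop@L2
  DF(L0)=∅
  DF(L1)=∅
  DF(L2)={L2}
  DF(L3)={L5}
  DF(L4)={L5,L6}
  DF(L5)={L6}
  DF(L6)={L2}

φ for s: defs {L3,L4}
  DF⁺ = {L2,L5,L6}

Answer: ["L2", "L5", "L6"]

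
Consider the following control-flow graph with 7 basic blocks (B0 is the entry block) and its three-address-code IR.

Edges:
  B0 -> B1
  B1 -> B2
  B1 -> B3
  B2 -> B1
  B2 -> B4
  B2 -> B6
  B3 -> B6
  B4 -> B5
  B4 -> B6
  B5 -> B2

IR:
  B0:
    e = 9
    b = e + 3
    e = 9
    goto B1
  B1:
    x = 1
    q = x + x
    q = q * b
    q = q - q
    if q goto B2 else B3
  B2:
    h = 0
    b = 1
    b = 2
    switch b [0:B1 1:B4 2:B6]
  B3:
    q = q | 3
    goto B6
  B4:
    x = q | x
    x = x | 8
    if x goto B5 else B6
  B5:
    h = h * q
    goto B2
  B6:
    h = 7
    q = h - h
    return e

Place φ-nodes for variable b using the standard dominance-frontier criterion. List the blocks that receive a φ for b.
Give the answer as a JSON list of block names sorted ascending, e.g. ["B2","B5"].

Answer: ["B1", "B2", "B6"]

Derivation:
idom tree: B1←B0 B2←B1 B3←B1 B4←B2 B5←B4 B6←B1
Join-block Dom:
  B1: preds {B0,B2}: {B0} ∩ {B0,B1,B2} = {B0}; idom=B0
  B2: preds {B1,B5}: {B0,B1} ∩ {B0,B1,B2,B4,B5} = {B0,B1}; idom=B1
  B6: preds {B2,B3,B4}: {B0,B1,B2} ∩ {B0,B1,B3} ∩ {B0,B1,B2,B4} = {B0,B1}; idom=B1

DF derivation:
  B1←B0: walk · to B0
  B1←B2: walk B2→B1 to B0
  B2←B1: walk · to B1
  B2←B5: walk B5→B4→B2 to B1
  B6←B2: walk B2 to B1
  B6←B3: walk B3 to B1
  B6←B4: walk B4→B2 to B1
  B0 → ∅
  B1 → {B1}
  B2 → {B1,B2,B6}
  B3 → {B6}
  B4 → {B2,B6}
  B5 → {B2}
  B6 → ∅

φ for b: defs {B0,B2}
  DF⁺ = {B1,B2,B6}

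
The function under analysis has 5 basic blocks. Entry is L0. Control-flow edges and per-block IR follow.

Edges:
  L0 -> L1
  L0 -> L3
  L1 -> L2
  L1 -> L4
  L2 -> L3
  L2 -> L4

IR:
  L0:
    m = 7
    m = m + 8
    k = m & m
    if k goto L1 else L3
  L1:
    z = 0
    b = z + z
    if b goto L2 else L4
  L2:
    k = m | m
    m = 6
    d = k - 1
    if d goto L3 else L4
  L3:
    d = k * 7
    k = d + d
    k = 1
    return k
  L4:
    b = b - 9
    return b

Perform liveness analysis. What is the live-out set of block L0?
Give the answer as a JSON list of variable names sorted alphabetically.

Answer: ["k", "m"]

Derivation:
Per-block:
  L0: def={k,m} ue=∅
  L1: def={b,z} ue=∅
  L2: def={d,k,m} ue={m}
  L3: def={d,k} ue={k}
  L4: def={b} ue={b}

Backward fixpoint:
  L0: in=∅ out={k,m}
  L1: in={m} out={b,m}
  L2: in={b,m} out={b,k}
  L3: in={k} out=∅
  L4: in={b} out=∅

live-out(L0) = ["k", "m"]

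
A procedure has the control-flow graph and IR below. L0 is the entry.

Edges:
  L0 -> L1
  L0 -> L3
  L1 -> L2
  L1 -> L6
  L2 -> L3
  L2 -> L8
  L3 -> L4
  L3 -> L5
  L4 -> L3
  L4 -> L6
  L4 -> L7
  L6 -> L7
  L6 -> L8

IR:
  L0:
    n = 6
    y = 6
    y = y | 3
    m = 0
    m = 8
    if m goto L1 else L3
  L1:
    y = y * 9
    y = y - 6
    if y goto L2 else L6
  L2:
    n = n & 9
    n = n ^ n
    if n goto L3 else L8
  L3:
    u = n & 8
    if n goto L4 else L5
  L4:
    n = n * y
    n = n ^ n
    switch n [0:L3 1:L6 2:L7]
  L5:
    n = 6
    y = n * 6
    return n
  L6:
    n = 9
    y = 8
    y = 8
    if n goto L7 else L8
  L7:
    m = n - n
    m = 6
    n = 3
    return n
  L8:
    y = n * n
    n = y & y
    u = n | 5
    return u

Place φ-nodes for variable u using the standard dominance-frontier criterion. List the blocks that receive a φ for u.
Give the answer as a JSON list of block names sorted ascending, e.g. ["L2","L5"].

Answer: ["L3", "L6", "L7", "L8"]

Working:
idom tree: L1←L0 L2←L1 L3←L0 L4←L3 L5←L3 L6←L0 L7←L0 L8←L0
Dom∩ at merges:
  L3: preds {L0,L2,L4}: {L0} ∩ {L0,L1,L2} ∩ {L0,L3,L4} = {L0}; idom=L0
  L6: preds {L1,L4}: {L0,L1} ∩ {L0,L3,L4} = {L0}; idom=L0
  L7: preds {L4,L6}: {L0,L3,L4} ∩ {L0,L6} = {L0}; idom=L0
  L8: preds {L2,L6}: {L0,L1,L2} ∩ {L0,L6} = {L0}; idom=L0

DF walk-up:
  L3←L0: walk · to L0
  L3←L2: walk L2→L1 to L0
  L3←L4: walk L4→L3 to L0
  L6←L1: walk L1 to L0
  L6←L4: walk L4→L3 to L0
  L7←L4: walk L4→L3 to L0
  L7←L6: walk L6 to L0
  L8←L2: walk L2→L1 to L0
  L8←L6: walk L6 to L0
  L0: DF=∅
  L1: DF={L3,L6,L8}
  L2: DF={L3,L8}
  L3: DF={L3,L6,L7}
  L4: DF={L3,L6,L7}
  L5: DF=∅
  L6: DF={L7,L8}
  L7: DF=∅
  L8: DF=∅

φ for u: defs {L3,L8}
  DF⁺ = {L3,L6,L7,L8}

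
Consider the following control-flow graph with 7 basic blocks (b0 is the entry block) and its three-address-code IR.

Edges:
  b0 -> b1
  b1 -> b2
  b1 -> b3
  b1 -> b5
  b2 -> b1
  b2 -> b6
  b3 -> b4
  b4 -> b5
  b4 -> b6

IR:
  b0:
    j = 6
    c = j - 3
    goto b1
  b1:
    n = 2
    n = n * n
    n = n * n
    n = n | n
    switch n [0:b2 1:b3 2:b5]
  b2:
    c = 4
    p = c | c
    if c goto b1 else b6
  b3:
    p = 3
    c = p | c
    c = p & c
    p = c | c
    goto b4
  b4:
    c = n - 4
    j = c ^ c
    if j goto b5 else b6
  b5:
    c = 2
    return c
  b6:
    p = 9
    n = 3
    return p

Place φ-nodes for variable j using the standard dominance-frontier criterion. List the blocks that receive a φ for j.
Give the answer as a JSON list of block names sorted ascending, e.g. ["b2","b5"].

Answer: ["b5", "b6"]

Analysis:
idom tree: b1←b0 b2←b1 b3←b1 b4←b3 b5←b1 b6←b1
Join-block Dom:
  b1: preds {b0,b2}: {b0} ∩ {b0,b1,b2} = {b0}; idom=b0
  b5: preds {b1,b4}: {b0,b1} ∩ {b0,b1,b3,b4} = {b0,b1}; idom=b1
  b6: preds {b2,b4}: {b0,b1,b2} ∩ {b0,b1,b3,b4} = {b0,b1}; idom=b1

DF derivation:
  join b1 pred b0: · stop@b0
  join b1 pred b2: b2→b1 stop@b0
  join b5 pred b1: · stop@b1
  join b5 pred b4: b4→b3 stop@b1
  join b6 pred b2: b2 stop@b1
  join b6 pred b4: b4→b3 stop@b1
  DF(b0)=∅
  DF(b1)={b1}
  DF(b2)={b1,b6}
  DF(b3)={b5,b6}
  DF(b4)={b5,b6}
  DF(b5)=∅
  DF(b6)=∅

φ for j: defs {b0,b4}
  DF⁺ = {b5,b6}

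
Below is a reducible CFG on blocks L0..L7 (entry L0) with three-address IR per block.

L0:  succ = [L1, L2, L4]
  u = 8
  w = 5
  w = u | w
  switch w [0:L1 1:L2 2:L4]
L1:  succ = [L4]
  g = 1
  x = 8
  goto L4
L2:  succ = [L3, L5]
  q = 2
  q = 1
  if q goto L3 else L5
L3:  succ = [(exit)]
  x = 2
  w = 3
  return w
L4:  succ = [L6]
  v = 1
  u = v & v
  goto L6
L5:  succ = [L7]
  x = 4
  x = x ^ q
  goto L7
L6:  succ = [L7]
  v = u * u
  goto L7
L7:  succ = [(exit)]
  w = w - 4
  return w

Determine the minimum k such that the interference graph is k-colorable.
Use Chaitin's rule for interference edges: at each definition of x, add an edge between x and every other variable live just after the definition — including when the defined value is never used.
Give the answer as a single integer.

Answer: 3

Working:
Per-block:
  L0 def {u,w} use ∅
  L1 def {g,x} use ∅
  L2 def {q} use ∅
  L3 def {w,x} use ∅
  L4 def {u,v} use ∅
  L5 def {x} use {q}
  L6 def {v} use {u}
  L7 def {w} use {w}

Backward fixpoint:
  L0: in=∅ out={w}
  L1: in={w} out={w}
  L2: in={w} out={q,w}
  L3: in=∅ out=∅
  L4: in={w} out={u,w}
  L5: in={q,w} out={w}
  L6: in={u,w} out={w}
  L7: in={w} out=∅

Interference:
  g↔{w}
  q↔{w,x}
  u↔{w}
  v↔{w}
  w↔{g,q,u,v,x}
  x↔{q,w}

Registers:
  {q,w,x} pairwise interfere (3-clique) ⇒ χ ≥ 3
  3-colouring: r0={w}  r1={g,q,u,v}  r2={x}
  χ = 3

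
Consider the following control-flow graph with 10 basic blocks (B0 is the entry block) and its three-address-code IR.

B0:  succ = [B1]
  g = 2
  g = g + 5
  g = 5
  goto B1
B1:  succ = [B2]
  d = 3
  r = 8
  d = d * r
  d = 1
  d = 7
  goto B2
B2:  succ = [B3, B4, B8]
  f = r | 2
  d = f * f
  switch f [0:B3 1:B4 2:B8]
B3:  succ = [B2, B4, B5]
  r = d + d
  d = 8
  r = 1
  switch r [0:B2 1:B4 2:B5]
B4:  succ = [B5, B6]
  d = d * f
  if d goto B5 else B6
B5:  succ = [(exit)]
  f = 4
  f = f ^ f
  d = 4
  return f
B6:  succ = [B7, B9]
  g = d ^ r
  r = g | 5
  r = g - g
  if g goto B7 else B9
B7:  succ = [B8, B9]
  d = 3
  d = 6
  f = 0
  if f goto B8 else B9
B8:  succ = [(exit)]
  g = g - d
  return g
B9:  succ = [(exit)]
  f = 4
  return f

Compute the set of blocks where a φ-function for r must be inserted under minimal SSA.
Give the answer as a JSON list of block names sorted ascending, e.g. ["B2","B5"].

idom tree: B1←B0 B2←B1 B3←B2 B4←B2 B5←B2 B6←B4 B7←B6 B8←B2 B9←B6
Dom∩ at merges:
  B2: preds {B1,B3}: {B0,B1} ∩ {B0,B1,B2,B3} = {B0,B1}; idom=B1
  B4: preds {B2,B3}: {B0,B1,B2} ∩ {B0,B1,B2,B3} = {B0,B1,B2}; idom=B2
  B5: preds {B3,B4}: {B0,B1,B2,B3} ∩ {B0,B1,B2,B4} = {B0,B1,B2}; idom=B2
  B8: preds {B2,B7}: {B0,B1,B2} ∩ {B0,B1,B2,B4,B6,B7} = {B0,B1,B2}; idom=B2
  B9: preds {B6,B7}: {B0,B1,B2,B4,B6} ∩ {B0,B1,B2,B4,B6,B7} = {B0,B1,B2,B4,B6}; idom=B6

DF walk-up:
  B2←B1: walk · to B1
  B2←B3: walk B3→B2 to B1
  B4←B2: walk · to B2
  B4←B3: walk B3 to B2
  B5←B3: walk B3 to B2
  B5←B4: walk B4 to B2
  B8←B2: walk · to B2
  B8←B7: walk B7→B6→B4 to B2
  B9←B6: walk · to B6
  B9←B7: walk B7 to B6
  B0: DF=∅
  B1: DF=∅
  B2: DF={B2}
  B3: DF={B2,B4,B5}
  B4: DF={B5,B8}
  B5: DF=∅
  B6: DF={B8}
  B7: DF={B8,B9}
  B8: DF=∅
  B9: DF=∅

φ for r: defs {B1,B3,B6}
  DF⁺ = {B2,B4,B5,B8}

Answer: ["B2", "B4", "B5", "B8"]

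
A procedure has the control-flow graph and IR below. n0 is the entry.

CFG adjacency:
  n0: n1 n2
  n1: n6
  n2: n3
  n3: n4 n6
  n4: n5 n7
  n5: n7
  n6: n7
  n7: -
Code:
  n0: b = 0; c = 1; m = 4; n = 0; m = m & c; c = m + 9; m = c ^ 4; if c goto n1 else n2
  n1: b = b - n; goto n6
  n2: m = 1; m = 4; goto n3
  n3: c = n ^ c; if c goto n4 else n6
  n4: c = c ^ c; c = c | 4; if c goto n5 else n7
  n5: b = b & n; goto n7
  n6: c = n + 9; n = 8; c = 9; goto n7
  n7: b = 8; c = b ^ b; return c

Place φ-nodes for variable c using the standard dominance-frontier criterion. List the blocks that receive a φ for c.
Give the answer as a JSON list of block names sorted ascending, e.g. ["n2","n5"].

idom tree: n1←n0 n2←n0 n3←n2 n4←n3 n5←n4 n6←n0 n7←n0
Dom∩ at merges:
  n6: preds {n1,n3}: {n0,n1} ∩ {n0,n2,n3} = {n0}; idom=n0
  n7: preds {n4,n5,n6}: {n0,n2,n3,n4} ∩ {n0,n2,n3,n4,n5} ∩ {n0,n6} = {n0}; idom=n0

DF walk-up:
  n6←n1: walk n1 to n0
  n6←n3: walk n3→n2 to n0
  n7←n4: walk n4→n3→n2 to n0
  n7←n5: walk n5→n4→n3→n2 to n0
  n7←n6: walk n6 to n0
  n0: DF=∅
  n1: DF={n6}
  n2: DF={n6,n7}
  n3: DF={n6,n7}
  n4: DF={n7}
  n5: DF={n7}
  n6: DF={n7}
  n7: DF=∅

φ for c: defs {n0,n3,n4,n6,n7}
  DF⁺ = {n6,n7}

Answer: ["n6", "n7"]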